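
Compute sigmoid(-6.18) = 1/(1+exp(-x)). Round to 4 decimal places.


sigma(-6.18) = 1/(1+e^(6.18)) = 1/(1+482.991956) = 1/483.991956 = 0.0021.

0.0021


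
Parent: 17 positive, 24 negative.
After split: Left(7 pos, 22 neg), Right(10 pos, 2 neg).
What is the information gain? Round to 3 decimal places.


H(parent) = 0.9789. H(left) = 0.7973, H(right) = 0.6500. Weighted = (29/41)*0.7973 + (12/41)*0.6500 = 0.7542. IG = 0.9789 - 0.7542 = 0.2247, which rounds to 0.225.

0.225


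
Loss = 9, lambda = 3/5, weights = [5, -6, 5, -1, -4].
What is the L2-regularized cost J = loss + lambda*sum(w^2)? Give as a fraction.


L2 sq norm = sum(w^2) = 103. J = 9 + 3/5 * 103 = 354/5.

354/5


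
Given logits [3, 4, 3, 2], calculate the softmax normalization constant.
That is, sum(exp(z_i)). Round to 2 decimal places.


Denom = e^3=20.0855 + e^4=54.5982 + e^3=20.0855 + e^2=7.3891. Sum = 102.1583, which rounds to 102.16.

102.16


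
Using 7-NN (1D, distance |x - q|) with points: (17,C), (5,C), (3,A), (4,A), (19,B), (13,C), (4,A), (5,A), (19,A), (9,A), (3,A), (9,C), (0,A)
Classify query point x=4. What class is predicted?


Distances: |17-4|=13, |5-4|=1, |3-4|=1, |4-4|=0, |19-4|=15, |13-4|=9, |4-4|=0, |5-4|=1, |19-4|=15, |9-4|=5, |3-4|=1, |9-4|=5, |0-4|=4. 7 nearest: (4,A), (4,A), (3,A), (5,A), (3,A), (5,C), (0,A). Counts: {'A': 6, 'C': 1}. Majority class: A.

A


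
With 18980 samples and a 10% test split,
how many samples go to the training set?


Test set = 18980 * 10% = 1898. Training set = 18980 - 1898 = 17082.

17082


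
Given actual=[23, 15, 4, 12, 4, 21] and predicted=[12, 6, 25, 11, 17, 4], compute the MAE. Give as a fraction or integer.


MAE = (1/6) * (|23-12|=11 + |15-6|=9 + |4-25|=21 + |12-11|=1 + |4-17|=13 + |21-4|=17). Sum = 72. MAE = 12.

12


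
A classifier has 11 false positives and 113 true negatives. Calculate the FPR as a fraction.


FPR = FP / (FP + TN) = 11 / 124 = 11/124.

11/124


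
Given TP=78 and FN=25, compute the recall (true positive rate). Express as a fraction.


Recall = TP / (TP + FN) = 78 / 103 = 78/103.

78/103


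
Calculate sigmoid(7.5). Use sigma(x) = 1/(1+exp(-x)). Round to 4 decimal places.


sigma(7.5) = 1/(1+e^(-7.5)) = 1/(1+0.000553) = 1/1.000553 = 0.9994.

0.9994


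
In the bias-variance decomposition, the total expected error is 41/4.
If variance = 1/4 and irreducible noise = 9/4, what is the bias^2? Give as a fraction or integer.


Total error = bias^2 + variance + irreducible noise. So bias^2 = 41/4 - 1/4 - 9/4 = 31/4.

31/4


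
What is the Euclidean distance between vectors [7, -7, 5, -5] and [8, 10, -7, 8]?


d = sqrt(sum of squared differences). (7-8)^2=1, (-7-10)^2=289, (5--7)^2=144, (-5-8)^2=169. Sum = 603.

sqrt(603)


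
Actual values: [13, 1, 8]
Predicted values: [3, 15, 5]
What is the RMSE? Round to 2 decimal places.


MSE = 101.6667. RMSE = sqrt(101.6667) = 10.08.

10.08


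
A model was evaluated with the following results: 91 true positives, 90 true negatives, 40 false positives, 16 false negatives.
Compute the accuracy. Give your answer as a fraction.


Accuracy = (TP + TN) / (TP + TN + FP + FN) = (91 + 90) / 237 = 181/237.

181/237


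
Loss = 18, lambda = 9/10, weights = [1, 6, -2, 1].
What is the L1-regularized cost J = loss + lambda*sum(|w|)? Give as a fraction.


L1 norm = sum(|w|) = 10. J = 18 + 9/10 * 10 = 27.

27


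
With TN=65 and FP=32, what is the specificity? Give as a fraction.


Specificity = TN / (TN + FP) = 65 / 97 = 65/97.

65/97


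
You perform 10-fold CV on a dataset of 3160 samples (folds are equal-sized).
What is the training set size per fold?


Each validation fold has 3160/10 = 316 samples. Training set = 3160 - 316 = 2844.

2844


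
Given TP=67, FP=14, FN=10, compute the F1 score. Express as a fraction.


Precision = 67/81 = 67/81. Recall = 67/77 = 67/77. F1 = 2*P*R/(P+R) = 67/79.

67/79


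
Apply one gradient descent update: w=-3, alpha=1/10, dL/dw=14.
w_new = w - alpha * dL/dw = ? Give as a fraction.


w_new = -3 - 1/10 * 14 = -3 - 7/5 = -22/5.

-22/5


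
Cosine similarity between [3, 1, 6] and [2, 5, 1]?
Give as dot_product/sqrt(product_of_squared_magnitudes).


dot = 17. |a|^2 = 46, |b|^2 = 30. cos = 17/sqrt(1380).

17/sqrt(1380)


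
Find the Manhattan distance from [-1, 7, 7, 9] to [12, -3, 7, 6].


d = sum of absolute differences: |-1-12|=13 + |7--3|=10 + |7-7|=0 + |9-6|=3 = 26.

26


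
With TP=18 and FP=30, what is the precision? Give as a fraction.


Precision = TP / (TP + FP) = 18 / 48 = 3/8.

3/8


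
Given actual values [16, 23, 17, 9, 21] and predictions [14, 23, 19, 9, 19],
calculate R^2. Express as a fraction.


Mean(y) = 86/5. SS_res = 12. SS_tot = 584/5. R^2 = 1 - 12/(584/5) = 131/146.

131/146


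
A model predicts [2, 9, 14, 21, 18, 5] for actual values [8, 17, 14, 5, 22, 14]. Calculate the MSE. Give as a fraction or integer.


MSE = (1/6) * ((8-2)^2=36 + (17-9)^2=64 + (14-14)^2=0 + (5-21)^2=256 + (22-18)^2=16 + (14-5)^2=81). Sum = 453. MSE = 151/2.

151/2


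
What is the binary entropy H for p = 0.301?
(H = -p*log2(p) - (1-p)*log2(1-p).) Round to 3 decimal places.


H = -0.301*log2(0.301) - 0.699*log2(0.699) = 0.883.

0.883


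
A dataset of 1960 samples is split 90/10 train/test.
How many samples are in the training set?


Test set = 1960 * 10% = 196. Training set = 1960 - 196 = 1764.

1764


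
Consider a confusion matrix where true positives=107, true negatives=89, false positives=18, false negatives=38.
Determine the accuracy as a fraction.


Accuracy = (TP + TN) / (TP + TN + FP + FN) = (107 + 89) / 252 = 7/9.

7/9


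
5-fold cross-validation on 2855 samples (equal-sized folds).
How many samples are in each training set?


Each validation fold has 2855/5 = 571 samples. Training set = 2855 - 571 = 2284.

2284


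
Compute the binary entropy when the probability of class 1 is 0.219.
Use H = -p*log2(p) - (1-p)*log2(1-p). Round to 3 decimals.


H = -0.219*log2(0.219) - 0.781*log2(0.781) = 0.758.

0.758


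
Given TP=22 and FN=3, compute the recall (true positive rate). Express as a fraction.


Recall = TP / (TP + FN) = 22 / 25 = 22/25.

22/25


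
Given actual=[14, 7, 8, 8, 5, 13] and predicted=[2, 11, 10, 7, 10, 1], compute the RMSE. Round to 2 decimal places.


MSE = 55.6667. RMSE = sqrt(55.6667) = 7.46.

7.46


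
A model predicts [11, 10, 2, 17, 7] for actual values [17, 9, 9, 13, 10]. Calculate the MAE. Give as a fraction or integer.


MAE = (1/5) * (|17-11|=6 + |9-10|=1 + |9-2|=7 + |13-17|=4 + |10-7|=3). Sum = 21. MAE = 21/5.

21/5


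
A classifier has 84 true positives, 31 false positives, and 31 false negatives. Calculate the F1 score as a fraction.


Precision = 84/115 = 84/115. Recall = 84/115 = 84/115. F1 = 2*P*R/(P+R) = 84/115.

84/115


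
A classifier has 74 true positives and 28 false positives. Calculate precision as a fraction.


Precision = TP / (TP + FP) = 74 / 102 = 37/51.

37/51


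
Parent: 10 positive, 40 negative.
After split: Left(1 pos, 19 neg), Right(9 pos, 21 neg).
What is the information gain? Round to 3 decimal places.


H(parent) = 0.7219. H(left) = 0.2864, H(right) = 0.8813. Weighted = (20/50)*0.2864 + (30/50)*0.8813 = 0.6433. IG = 0.7219 - 0.6433 = 0.0786, which rounds to 0.079.

0.079


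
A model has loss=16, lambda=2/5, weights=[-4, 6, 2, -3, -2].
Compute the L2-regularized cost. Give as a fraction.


L2 sq norm = sum(w^2) = 69. J = 16 + 2/5 * 69 = 218/5.

218/5


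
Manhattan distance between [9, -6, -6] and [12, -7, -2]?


d = sum of absolute differences: |9-12|=3 + |-6--7|=1 + |-6--2|=4 = 8.

8


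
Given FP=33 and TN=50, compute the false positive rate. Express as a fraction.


FPR = FP / (FP + TN) = 33 / 83 = 33/83.

33/83


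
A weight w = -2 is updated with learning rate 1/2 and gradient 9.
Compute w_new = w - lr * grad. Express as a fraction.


w_new = -2 - 1/2 * 9 = -2 - 9/2 = -13/2.

-13/2


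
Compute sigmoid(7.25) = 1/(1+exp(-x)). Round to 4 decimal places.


sigma(7.25) = 1/(1+e^(-7.25)) = 1/(1+0.000710) = 1/1.000710 = 0.9993.

0.9993


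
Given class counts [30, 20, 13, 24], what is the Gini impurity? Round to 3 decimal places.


Total = 87. Proportions: 30/87, 20/87, 13/87, 24/87. sum(p_i^2) = 0.2702. Gini = 1 - 0.2702 = 0.7298, which rounds to 0.730.

0.730


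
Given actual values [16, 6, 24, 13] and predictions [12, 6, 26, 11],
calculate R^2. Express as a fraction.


Mean(y) = 59/4. SS_res = 24. SS_tot = 667/4. R^2 = 1 - 24/(667/4) = 571/667.

571/667


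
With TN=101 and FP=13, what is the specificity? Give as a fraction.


Specificity = TN / (TN + FP) = 101 / 114 = 101/114.

101/114


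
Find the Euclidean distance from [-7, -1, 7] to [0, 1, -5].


d = sqrt(sum of squared differences). (-7-0)^2=49, (-1-1)^2=4, (7--5)^2=144. Sum = 197.

sqrt(197)


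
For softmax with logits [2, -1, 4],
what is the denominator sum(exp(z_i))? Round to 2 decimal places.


Denom = e^2=7.3891 + e^-1=0.3679 + e^4=54.5982. Sum = 62.3552, which rounds to 62.36.

62.36


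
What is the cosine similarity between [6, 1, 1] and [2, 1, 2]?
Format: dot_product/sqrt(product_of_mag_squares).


dot = 15. |a|^2 = 38, |b|^2 = 9. cos = 15/sqrt(342).

15/sqrt(342)


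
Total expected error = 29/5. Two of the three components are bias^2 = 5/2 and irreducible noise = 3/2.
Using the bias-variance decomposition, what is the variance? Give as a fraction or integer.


Total error = bias^2 + variance + irreducible noise. So variance = 29/5 - 5/2 - 3/2 = 9/5.

9/5


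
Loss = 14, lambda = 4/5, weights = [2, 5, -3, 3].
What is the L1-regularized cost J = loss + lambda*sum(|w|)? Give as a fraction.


L1 norm = sum(|w|) = 13. J = 14 + 4/5 * 13 = 122/5.

122/5


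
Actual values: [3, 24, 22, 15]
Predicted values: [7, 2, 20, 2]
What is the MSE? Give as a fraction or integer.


MSE = (1/4) * ((3-7)^2=16 + (24-2)^2=484 + (22-20)^2=4 + (15-2)^2=169). Sum = 673. MSE = 673/4.

673/4


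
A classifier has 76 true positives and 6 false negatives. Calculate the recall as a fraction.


Recall = TP / (TP + FN) = 76 / 82 = 38/41.

38/41


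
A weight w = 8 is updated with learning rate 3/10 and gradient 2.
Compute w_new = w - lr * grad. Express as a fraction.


w_new = 8 - 3/10 * 2 = 8 - 3/5 = 37/5.

37/5


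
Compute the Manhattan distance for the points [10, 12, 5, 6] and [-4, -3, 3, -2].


d = sum of absolute differences: |10--4|=14 + |12--3|=15 + |5-3|=2 + |6--2|=8 = 39.

39


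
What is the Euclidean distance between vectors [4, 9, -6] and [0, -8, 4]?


d = sqrt(sum of squared differences). (4-0)^2=16, (9--8)^2=289, (-6-4)^2=100. Sum = 405.

sqrt(405)


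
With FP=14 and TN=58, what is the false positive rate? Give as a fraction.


FPR = FP / (FP + TN) = 14 / 72 = 7/36.

7/36


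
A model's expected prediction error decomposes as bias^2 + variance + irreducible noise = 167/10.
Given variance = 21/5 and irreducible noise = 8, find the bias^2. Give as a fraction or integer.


Total error = bias^2 + variance + irreducible noise. So bias^2 = 167/10 - 21/5 - 8 = 9/2.

9/2


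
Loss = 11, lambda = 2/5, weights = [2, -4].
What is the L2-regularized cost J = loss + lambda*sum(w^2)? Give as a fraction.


L2 sq norm = sum(w^2) = 20. J = 11 + 2/5 * 20 = 19.

19


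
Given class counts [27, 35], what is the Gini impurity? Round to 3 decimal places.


Total = 62. Proportions: 27/62, 35/62. sum(p_i^2) = 0.5083. Gini = 1 - 0.5083 = 0.4917, which rounds to 0.492.

0.492


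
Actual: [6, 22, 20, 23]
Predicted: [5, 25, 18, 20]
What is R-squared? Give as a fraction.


Mean(y) = 71/4. SS_res = 23. SS_tot = 755/4. R^2 = 1 - 23/(755/4) = 663/755.

663/755


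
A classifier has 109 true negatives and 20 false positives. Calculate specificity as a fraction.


Specificity = TN / (TN + FP) = 109 / 129 = 109/129.

109/129


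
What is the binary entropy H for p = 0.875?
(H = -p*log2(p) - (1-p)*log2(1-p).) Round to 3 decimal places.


H = -0.875*log2(0.875) - 0.125*log2(0.125) = 0.544.

0.544


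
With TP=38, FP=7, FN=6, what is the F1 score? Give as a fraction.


Precision = 38/45 = 38/45. Recall = 38/44 = 19/22. F1 = 2*P*R/(P+R) = 76/89.

76/89


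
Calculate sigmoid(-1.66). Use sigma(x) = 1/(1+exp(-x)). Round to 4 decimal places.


sigma(-1.66) = 1/(1+e^(1.66)) = 1/(1+5.259311) = 1/6.259311 = 0.1598.

0.1598


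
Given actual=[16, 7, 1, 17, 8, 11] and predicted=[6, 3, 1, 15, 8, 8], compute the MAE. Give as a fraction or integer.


MAE = (1/6) * (|16-6|=10 + |7-3|=4 + |1-1|=0 + |17-15|=2 + |8-8|=0 + |11-8|=3). Sum = 19. MAE = 19/6.

19/6


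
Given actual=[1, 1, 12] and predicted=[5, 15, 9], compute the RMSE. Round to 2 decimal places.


MSE = 73.6667. RMSE = sqrt(73.6667) = 8.58.

8.58


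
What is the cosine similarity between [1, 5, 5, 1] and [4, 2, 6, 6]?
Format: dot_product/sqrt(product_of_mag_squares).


dot = 50. |a|^2 = 52, |b|^2 = 92. cos = 50/sqrt(4784).

50/sqrt(4784)


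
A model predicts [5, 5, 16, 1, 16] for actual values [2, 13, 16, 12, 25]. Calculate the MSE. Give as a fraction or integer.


MSE = (1/5) * ((2-5)^2=9 + (13-5)^2=64 + (16-16)^2=0 + (12-1)^2=121 + (25-16)^2=81). Sum = 275. MSE = 55.

55


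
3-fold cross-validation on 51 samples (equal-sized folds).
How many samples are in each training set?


Each validation fold has 51/3 = 17 samples. Training set = 51 - 17 = 34.

34


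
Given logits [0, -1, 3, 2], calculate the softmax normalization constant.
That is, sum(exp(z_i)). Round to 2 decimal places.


Denom = e^0=1.0000 + e^-1=0.3679 + e^3=20.0855 + e^2=7.3891. Sum = 28.8425, which rounds to 28.84.

28.84


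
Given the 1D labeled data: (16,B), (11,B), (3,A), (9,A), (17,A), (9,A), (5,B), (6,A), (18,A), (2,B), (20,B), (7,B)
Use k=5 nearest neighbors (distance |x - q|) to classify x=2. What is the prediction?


Distances: |16-2|=14, |11-2|=9, |3-2|=1, |9-2|=7, |17-2|=15, |9-2|=7, |5-2|=3, |6-2|=4, |18-2|=16, |2-2|=0, |20-2|=18, |7-2|=5. 5 nearest: (2,B), (3,A), (5,B), (6,A), (7,B). Counts: {'B': 3, 'A': 2}. Majority class: B.

B


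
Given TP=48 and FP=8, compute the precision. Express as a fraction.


Precision = TP / (TP + FP) = 48 / 56 = 6/7.

6/7


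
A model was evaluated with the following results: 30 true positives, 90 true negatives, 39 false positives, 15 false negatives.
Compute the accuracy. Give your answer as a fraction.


Accuracy = (TP + TN) / (TP + TN + FP + FN) = (30 + 90) / 174 = 20/29.

20/29


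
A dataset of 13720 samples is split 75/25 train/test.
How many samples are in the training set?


Test set = 13720 * 25% = 3430. Training set = 13720 - 3430 = 10290.

10290


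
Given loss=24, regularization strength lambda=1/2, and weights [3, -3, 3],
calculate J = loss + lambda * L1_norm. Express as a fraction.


L1 norm = sum(|w|) = 9. J = 24 + 1/2 * 9 = 57/2.

57/2


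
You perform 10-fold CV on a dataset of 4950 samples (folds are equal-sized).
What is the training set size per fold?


Each validation fold has 4950/10 = 495 samples. Training set = 4950 - 495 = 4455.

4455


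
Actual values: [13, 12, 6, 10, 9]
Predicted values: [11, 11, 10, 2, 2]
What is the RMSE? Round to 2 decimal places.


MSE = 26.8000. RMSE = sqrt(26.8000) = 5.18.

5.18


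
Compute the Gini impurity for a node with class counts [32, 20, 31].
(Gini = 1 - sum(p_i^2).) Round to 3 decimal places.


Total = 83. Proportions: 32/83, 20/83, 31/83. sum(p_i^2) = 0.3462. Gini = 1 - 0.3462 = 0.6538, which rounds to 0.654.

0.654


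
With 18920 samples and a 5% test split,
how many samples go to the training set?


Test set = 18920 * 5% = 946. Training set = 18920 - 946 = 17974.

17974


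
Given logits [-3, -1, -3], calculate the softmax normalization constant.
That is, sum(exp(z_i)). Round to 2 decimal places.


Denom = e^-3=0.0498 + e^-1=0.3679 + e^-3=0.0498. Sum = 0.4675, which rounds to 0.47.

0.47


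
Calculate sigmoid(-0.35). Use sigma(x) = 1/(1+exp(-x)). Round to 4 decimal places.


sigma(-0.35) = 1/(1+e^(0.35)) = 1/(1+1.419068) = 1/2.419068 = 0.4134.

0.4134


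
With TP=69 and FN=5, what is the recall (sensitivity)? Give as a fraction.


Recall = TP / (TP + FN) = 69 / 74 = 69/74.

69/74


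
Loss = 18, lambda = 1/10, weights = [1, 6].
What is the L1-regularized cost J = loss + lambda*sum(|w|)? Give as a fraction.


L1 norm = sum(|w|) = 7. J = 18 + 1/10 * 7 = 187/10.

187/10


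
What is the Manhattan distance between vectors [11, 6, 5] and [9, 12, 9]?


d = sum of absolute differences: |11-9|=2 + |6-12|=6 + |5-9|=4 = 12.

12


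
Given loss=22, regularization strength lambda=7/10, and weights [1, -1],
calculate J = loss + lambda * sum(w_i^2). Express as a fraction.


L2 sq norm = sum(w^2) = 2. J = 22 + 7/10 * 2 = 117/5.

117/5


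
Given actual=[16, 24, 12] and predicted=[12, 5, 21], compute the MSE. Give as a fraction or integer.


MSE = (1/3) * ((16-12)^2=16 + (24-5)^2=361 + (12-21)^2=81). Sum = 458. MSE = 458/3.

458/3


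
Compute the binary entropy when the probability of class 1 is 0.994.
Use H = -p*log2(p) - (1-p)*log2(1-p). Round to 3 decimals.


H = -0.994*log2(0.994) - 0.006*log2(0.006) = 0.053.

0.053


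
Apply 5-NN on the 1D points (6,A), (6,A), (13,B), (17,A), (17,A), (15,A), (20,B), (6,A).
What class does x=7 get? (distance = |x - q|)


Distances: |6-7|=1, |6-7|=1, |13-7|=6, |17-7|=10, |17-7|=10, |15-7|=8, |20-7|=13, |6-7|=1. 5 nearest: (6,A), (6,A), (6,A), (13,B), (15,A). Counts: {'A': 4, 'B': 1}. Majority class: A.

A


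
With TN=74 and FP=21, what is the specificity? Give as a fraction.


Specificity = TN / (TN + FP) = 74 / 95 = 74/95.

74/95


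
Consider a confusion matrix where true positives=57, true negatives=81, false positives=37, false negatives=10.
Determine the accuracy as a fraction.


Accuracy = (TP + TN) / (TP + TN + FP + FN) = (57 + 81) / 185 = 138/185.

138/185


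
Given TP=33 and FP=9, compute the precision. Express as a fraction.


Precision = TP / (TP + FP) = 33 / 42 = 11/14.

11/14


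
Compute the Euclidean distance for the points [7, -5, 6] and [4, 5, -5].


d = sqrt(sum of squared differences). (7-4)^2=9, (-5-5)^2=100, (6--5)^2=121. Sum = 230.

sqrt(230)


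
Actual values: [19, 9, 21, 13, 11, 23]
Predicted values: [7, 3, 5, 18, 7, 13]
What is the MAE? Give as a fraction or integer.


MAE = (1/6) * (|19-7|=12 + |9-3|=6 + |21-5|=16 + |13-18|=5 + |11-7|=4 + |23-13|=10). Sum = 53. MAE = 53/6.

53/6


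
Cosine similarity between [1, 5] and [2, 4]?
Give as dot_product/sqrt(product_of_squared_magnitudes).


dot = 22. |a|^2 = 26, |b|^2 = 20. cos = 22/sqrt(520).

22/sqrt(520)


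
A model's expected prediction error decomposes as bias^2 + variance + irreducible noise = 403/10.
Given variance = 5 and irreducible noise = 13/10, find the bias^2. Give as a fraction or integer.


Total error = bias^2 + variance + irreducible noise. So bias^2 = 403/10 - 5 - 13/10 = 34.

34


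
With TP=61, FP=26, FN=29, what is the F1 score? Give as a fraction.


Precision = 61/87 = 61/87. Recall = 61/90 = 61/90. F1 = 2*P*R/(P+R) = 122/177.

122/177


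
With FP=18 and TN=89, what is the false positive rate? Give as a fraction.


FPR = FP / (FP + TN) = 18 / 107 = 18/107.

18/107


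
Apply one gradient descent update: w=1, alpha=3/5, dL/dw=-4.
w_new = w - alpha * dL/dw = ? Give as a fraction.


w_new = 1 - 3/5 * -4 = 1 - -12/5 = 17/5.

17/5


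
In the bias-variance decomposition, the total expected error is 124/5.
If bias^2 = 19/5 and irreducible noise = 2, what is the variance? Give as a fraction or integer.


Total error = bias^2 + variance + irreducible noise. So variance = 124/5 - 19/5 - 2 = 19.

19


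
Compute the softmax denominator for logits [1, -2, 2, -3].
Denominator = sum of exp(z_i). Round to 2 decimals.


Denom = e^1=2.7183 + e^-2=0.1353 + e^2=7.3891 + e^-3=0.0498. Sum = 10.2925, which rounds to 10.29.

10.29


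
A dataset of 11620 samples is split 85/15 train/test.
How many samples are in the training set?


Test set = 11620 * 15% = 1743. Training set = 11620 - 1743 = 9877.

9877


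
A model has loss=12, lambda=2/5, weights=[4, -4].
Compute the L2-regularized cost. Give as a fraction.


L2 sq norm = sum(w^2) = 32. J = 12 + 2/5 * 32 = 124/5.

124/5


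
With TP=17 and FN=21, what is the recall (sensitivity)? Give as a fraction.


Recall = TP / (TP + FN) = 17 / 38 = 17/38.

17/38


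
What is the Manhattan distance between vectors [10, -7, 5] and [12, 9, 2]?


d = sum of absolute differences: |10-12|=2 + |-7-9|=16 + |5-2|=3 = 21.

21


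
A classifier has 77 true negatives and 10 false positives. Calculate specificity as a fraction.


Specificity = TN / (TN + FP) = 77 / 87 = 77/87.

77/87


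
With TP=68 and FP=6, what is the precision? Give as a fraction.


Precision = TP / (TP + FP) = 68 / 74 = 34/37.

34/37


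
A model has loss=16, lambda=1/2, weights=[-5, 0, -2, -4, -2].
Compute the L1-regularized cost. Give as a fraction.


L1 norm = sum(|w|) = 13. J = 16 + 1/2 * 13 = 45/2.

45/2


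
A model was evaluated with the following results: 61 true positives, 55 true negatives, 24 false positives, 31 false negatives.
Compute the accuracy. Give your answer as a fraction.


Accuracy = (TP + TN) / (TP + TN + FP + FN) = (61 + 55) / 171 = 116/171.

116/171


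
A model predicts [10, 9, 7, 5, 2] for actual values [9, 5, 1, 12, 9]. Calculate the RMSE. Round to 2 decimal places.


MSE = 30.2000. RMSE = sqrt(30.2000) = 5.50.

5.50


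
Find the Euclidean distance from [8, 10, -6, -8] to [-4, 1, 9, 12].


d = sqrt(sum of squared differences). (8--4)^2=144, (10-1)^2=81, (-6-9)^2=225, (-8-12)^2=400. Sum = 850.

sqrt(850)


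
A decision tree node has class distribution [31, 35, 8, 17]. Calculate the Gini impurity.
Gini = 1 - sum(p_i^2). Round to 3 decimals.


Total = 91. Proportions: 31/91, 35/91, 8/91, 17/91. sum(p_i^2) = 0.3066. Gini = 1 - 0.3066 = 0.6934, which rounds to 0.693.

0.693


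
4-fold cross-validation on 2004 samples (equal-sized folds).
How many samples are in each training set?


Each validation fold has 2004/4 = 501 samples. Training set = 2004 - 501 = 1503.

1503


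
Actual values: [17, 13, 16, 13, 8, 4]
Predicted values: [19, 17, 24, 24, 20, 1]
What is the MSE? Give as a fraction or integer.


MSE = (1/6) * ((17-19)^2=4 + (13-17)^2=16 + (16-24)^2=64 + (13-24)^2=121 + (8-20)^2=144 + (4-1)^2=9). Sum = 358. MSE = 179/3.

179/3


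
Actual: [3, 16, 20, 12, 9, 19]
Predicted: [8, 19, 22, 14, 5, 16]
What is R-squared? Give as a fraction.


Mean(y) = 79/6. SS_res = 67. SS_tot = 1265/6. R^2 = 1 - 67/(1265/6) = 863/1265.

863/1265


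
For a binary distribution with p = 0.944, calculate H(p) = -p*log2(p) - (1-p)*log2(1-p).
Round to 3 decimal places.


H = -0.944*log2(0.944) - 0.056*log2(0.056) = 0.311.

0.311


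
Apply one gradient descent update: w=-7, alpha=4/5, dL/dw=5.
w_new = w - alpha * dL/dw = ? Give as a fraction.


w_new = -7 - 4/5 * 5 = -7 - 4 = -11.

-11


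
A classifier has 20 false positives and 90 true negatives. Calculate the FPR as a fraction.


FPR = FP / (FP + TN) = 20 / 110 = 2/11.

2/11


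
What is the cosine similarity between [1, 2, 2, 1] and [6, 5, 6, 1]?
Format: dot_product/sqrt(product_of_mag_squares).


dot = 29. |a|^2 = 10, |b|^2 = 98. cos = 29/sqrt(980).

29/sqrt(980)


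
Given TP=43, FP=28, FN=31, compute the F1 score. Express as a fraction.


Precision = 43/71 = 43/71. Recall = 43/74 = 43/74. F1 = 2*P*R/(P+R) = 86/145.

86/145


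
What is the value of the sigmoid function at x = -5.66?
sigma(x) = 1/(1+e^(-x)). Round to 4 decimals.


sigma(-5.66) = 1/(1+e^(5.66)) = 1/(1+287.148643) = 1/288.148643 = 0.0035.

0.0035


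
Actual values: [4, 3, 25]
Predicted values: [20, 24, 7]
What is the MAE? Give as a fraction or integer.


MAE = (1/3) * (|4-20|=16 + |3-24|=21 + |25-7|=18). Sum = 55. MAE = 55/3.

55/3


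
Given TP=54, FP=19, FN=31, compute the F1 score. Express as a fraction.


Precision = 54/73 = 54/73. Recall = 54/85 = 54/85. F1 = 2*P*R/(P+R) = 54/79.

54/79


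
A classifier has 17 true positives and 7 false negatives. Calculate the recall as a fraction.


Recall = TP / (TP + FN) = 17 / 24 = 17/24.

17/24


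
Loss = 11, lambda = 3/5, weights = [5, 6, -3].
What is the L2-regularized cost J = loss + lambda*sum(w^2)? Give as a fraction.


L2 sq norm = sum(w^2) = 70. J = 11 + 3/5 * 70 = 53.

53


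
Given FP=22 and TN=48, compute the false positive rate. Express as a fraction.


FPR = FP / (FP + TN) = 22 / 70 = 11/35.

11/35


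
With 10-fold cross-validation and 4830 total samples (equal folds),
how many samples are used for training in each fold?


Each validation fold has 4830/10 = 483 samples. Training set = 4830 - 483 = 4347.

4347


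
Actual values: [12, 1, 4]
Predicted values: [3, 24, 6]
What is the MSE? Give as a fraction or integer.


MSE = (1/3) * ((12-3)^2=81 + (1-24)^2=529 + (4-6)^2=4). Sum = 614. MSE = 614/3.

614/3


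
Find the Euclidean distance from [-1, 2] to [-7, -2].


d = sqrt(sum of squared differences). (-1--7)^2=36, (2--2)^2=16. Sum = 52.

sqrt(52)


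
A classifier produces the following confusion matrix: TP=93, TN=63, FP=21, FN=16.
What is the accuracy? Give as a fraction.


Accuracy = (TP + TN) / (TP + TN + FP + FN) = (93 + 63) / 193 = 156/193.

156/193


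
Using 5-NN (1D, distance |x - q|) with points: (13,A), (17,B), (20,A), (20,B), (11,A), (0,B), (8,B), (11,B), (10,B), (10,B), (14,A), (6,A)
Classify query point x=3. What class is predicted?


Distances: |13-3|=10, |17-3|=14, |20-3|=17, |20-3|=17, |11-3|=8, |0-3|=3, |8-3|=5, |11-3|=8, |10-3|=7, |10-3|=7, |14-3|=11, |6-3|=3. 5 nearest: (6,A), (0,B), (8,B), (10,B), (10,B). Counts: {'A': 1, 'B': 4}. Majority class: B.

B


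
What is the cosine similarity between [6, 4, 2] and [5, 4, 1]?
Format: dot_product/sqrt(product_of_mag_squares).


dot = 48. |a|^2 = 56, |b|^2 = 42. cos = 48/sqrt(2352).

48/sqrt(2352)


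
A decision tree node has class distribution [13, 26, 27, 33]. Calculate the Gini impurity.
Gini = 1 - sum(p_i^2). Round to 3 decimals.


Total = 99. Proportions: 13/99, 26/99, 27/99, 33/99. sum(p_i^2) = 0.2717. Gini = 1 - 0.2717 = 0.7283, which rounds to 0.728.

0.728


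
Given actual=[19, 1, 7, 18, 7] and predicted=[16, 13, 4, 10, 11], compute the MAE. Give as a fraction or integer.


MAE = (1/5) * (|19-16|=3 + |1-13|=12 + |7-4|=3 + |18-10|=8 + |7-11|=4). Sum = 30. MAE = 6.

6


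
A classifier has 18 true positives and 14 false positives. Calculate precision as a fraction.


Precision = TP / (TP + FP) = 18 / 32 = 9/16.

9/16


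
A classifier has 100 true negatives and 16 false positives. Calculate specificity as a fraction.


Specificity = TN / (TN + FP) = 100 / 116 = 25/29.

25/29


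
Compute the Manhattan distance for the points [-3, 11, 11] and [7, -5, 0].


d = sum of absolute differences: |-3-7|=10 + |11--5|=16 + |11-0|=11 = 37.

37


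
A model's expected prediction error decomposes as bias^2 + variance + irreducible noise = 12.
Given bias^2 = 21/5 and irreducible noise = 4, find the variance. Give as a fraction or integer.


Total error = bias^2 + variance + irreducible noise. So variance = 12 - 21/5 - 4 = 19/5.

19/5


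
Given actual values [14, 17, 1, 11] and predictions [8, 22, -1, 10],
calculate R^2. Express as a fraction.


Mean(y) = 43/4. SS_res = 66. SS_tot = 579/4. R^2 = 1 - 66/(579/4) = 105/193.

105/193


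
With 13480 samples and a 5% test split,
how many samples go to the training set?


Test set = 13480 * 5% = 674. Training set = 13480 - 674 = 12806.

12806


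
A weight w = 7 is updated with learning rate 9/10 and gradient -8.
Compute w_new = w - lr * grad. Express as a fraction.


w_new = 7 - 9/10 * -8 = 7 - -36/5 = 71/5.

71/5


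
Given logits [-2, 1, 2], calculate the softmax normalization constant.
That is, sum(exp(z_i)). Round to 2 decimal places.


Denom = e^-2=0.1353 + e^1=2.7183 + e^2=7.3891. Sum = 10.2427, which rounds to 10.24.

10.24


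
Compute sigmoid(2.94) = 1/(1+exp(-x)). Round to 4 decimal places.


sigma(2.94) = 1/(1+e^(-2.94)) = 1/(1+0.052866) = 1/1.052866 = 0.9498.

0.9498


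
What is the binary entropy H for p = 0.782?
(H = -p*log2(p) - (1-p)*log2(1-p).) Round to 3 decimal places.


H = -0.782*log2(0.782) - 0.218*log2(0.218) = 0.756.

0.756


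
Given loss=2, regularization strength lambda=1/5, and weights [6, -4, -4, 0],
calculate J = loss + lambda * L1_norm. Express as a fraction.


L1 norm = sum(|w|) = 14. J = 2 + 1/5 * 14 = 24/5.

24/5


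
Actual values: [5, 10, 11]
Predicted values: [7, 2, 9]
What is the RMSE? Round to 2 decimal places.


MSE = 24.0000. RMSE = sqrt(24.0000) = 4.90.

4.90


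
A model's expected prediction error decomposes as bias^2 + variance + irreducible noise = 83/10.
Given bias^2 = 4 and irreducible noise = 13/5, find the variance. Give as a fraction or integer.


Total error = bias^2 + variance + irreducible noise. So variance = 83/10 - 4 - 13/5 = 17/10.

17/10


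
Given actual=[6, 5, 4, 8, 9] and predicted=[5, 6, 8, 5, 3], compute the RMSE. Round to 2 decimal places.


MSE = 12.6000. RMSE = sqrt(12.6000) = 3.55.

3.55


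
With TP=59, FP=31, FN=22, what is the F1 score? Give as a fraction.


Precision = 59/90 = 59/90. Recall = 59/81 = 59/81. F1 = 2*P*R/(P+R) = 118/171.

118/171


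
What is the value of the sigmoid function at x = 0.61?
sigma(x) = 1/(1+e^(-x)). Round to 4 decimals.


sigma(0.61) = 1/(1+e^(-0.61)) = 1/(1+0.543351) = 1/1.543351 = 0.6479.

0.6479


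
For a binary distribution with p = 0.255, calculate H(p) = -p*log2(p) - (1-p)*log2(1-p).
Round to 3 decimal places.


H = -0.255*log2(0.255) - 0.745*log2(0.745) = 0.819.

0.819


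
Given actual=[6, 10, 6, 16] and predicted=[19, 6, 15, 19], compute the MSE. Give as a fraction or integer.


MSE = (1/4) * ((6-19)^2=169 + (10-6)^2=16 + (6-15)^2=81 + (16-19)^2=9). Sum = 275. MSE = 275/4.

275/4


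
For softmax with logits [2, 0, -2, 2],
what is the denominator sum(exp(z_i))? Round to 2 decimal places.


Denom = e^2=7.3891 + e^0=1.0000 + e^-2=0.1353 + e^2=7.3891. Sum = 15.9135, which rounds to 15.91.

15.91


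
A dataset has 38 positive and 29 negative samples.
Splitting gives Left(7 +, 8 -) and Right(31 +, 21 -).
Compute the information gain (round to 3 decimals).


H(parent) = 0.9869. H(left) = 0.9968, H(right) = 0.9732. Weighted = (15/67)*0.9968 + (52/67)*0.9732 = 0.9785. IG = 0.9869 - 0.9785 = 0.0084, which rounds to 0.008.

0.008


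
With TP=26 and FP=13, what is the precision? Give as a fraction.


Precision = TP / (TP + FP) = 26 / 39 = 2/3.

2/3


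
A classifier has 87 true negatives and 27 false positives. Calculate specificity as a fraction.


Specificity = TN / (TN + FP) = 87 / 114 = 29/38.

29/38


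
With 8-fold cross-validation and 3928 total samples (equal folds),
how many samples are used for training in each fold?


Each validation fold has 3928/8 = 491 samples. Training set = 3928 - 491 = 3437.

3437


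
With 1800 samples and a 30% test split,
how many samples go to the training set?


Test set = 1800 * 30% = 540. Training set = 1800 - 540 = 1260.

1260


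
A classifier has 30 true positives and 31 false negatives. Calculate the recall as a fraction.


Recall = TP / (TP + FN) = 30 / 61 = 30/61.

30/61


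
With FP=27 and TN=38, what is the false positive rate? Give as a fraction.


FPR = FP / (FP + TN) = 27 / 65 = 27/65.

27/65


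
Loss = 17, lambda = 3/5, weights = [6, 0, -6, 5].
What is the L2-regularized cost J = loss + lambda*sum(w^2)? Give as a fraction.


L2 sq norm = sum(w^2) = 97. J = 17 + 3/5 * 97 = 376/5.

376/5


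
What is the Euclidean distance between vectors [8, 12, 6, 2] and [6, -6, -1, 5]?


d = sqrt(sum of squared differences). (8-6)^2=4, (12--6)^2=324, (6--1)^2=49, (2-5)^2=9. Sum = 386.

sqrt(386)


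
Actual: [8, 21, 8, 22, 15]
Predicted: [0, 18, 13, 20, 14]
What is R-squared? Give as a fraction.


Mean(y) = 74/5. SS_res = 103. SS_tot = 914/5. R^2 = 1 - 103/(914/5) = 399/914.

399/914


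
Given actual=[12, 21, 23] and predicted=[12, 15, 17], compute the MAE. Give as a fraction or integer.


MAE = (1/3) * (|12-12|=0 + |21-15|=6 + |23-17|=6). Sum = 12. MAE = 4.

4


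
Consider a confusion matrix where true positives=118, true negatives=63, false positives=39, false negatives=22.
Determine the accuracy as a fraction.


Accuracy = (TP + TN) / (TP + TN + FP + FN) = (118 + 63) / 242 = 181/242.

181/242


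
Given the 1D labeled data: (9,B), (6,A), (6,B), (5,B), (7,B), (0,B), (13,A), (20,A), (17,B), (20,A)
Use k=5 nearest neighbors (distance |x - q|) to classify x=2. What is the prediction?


Distances: |9-2|=7, |6-2|=4, |6-2|=4, |5-2|=3, |7-2|=5, |0-2|=2, |13-2|=11, |20-2|=18, |17-2|=15, |20-2|=18. 5 nearest: (0,B), (5,B), (6,A), (6,B), (7,B). Counts: {'B': 4, 'A': 1}. Majority class: B.

B


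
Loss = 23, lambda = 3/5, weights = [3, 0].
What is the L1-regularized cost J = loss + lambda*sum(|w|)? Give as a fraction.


L1 norm = sum(|w|) = 3. J = 23 + 3/5 * 3 = 124/5.

124/5


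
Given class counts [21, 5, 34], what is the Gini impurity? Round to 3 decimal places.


Total = 60. Proportions: 21/60, 5/60, 34/60. sum(p_i^2) = 0.4506. Gini = 1 - 0.4506 = 0.5494, which rounds to 0.549.

0.549


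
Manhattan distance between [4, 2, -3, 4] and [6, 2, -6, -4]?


d = sum of absolute differences: |4-6|=2 + |2-2|=0 + |-3--6|=3 + |4--4|=8 = 13.

13


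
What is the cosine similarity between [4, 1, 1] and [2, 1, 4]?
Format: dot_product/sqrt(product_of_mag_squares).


dot = 13. |a|^2 = 18, |b|^2 = 21. cos = 13/sqrt(378).

13/sqrt(378)


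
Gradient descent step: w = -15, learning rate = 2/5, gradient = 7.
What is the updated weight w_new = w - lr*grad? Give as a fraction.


w_new = -15 - 2/5 * 7 = -15 - 14/5 = -89/5.

-89/5


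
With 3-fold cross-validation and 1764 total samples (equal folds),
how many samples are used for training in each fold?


Each validation fold has 1764/3 = 588 samples. Training set = 1764 - 588 = 1176.

1176


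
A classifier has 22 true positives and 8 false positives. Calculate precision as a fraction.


Precision = TP / (TP + FP) = 22 / 30 = 11/15.

11/15


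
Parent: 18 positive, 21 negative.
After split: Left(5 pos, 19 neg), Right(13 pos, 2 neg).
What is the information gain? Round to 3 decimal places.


H(parent) = 0.9957. H(left) = 0.7383, H(right) = 0.5665. Weighted = (24/39)*0.7383 + (15/39)*0.5665 = 0.6722. IG = 0.9957 - 0.6722 = 0.3235, which rounds to 0.324.

0.324


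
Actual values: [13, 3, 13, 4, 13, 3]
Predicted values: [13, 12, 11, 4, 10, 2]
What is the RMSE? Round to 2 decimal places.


MSE = 15.8333. RMSE = sqrt(15.8333) = 3.98.

3.98


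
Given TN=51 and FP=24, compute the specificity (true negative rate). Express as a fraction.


Specificity = TN / (TN + FP) = 51 / 75 = 17/25.

17/25


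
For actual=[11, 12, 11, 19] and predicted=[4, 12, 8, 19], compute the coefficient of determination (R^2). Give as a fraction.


Mean(y) = 53/4. SS_res = 58. SS_tot = 179/4. R^2 = 1 - 58/(179/4) = -53/179.

-53/179


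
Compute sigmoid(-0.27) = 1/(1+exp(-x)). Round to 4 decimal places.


sigma(-0.27) = 1/(1+e^(0.27)) = 1/(1+1.309964) = 1/2.309964 = 0.4329.

0.4329


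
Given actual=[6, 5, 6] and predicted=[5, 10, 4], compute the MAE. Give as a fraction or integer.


MAE = (1/3) * (|6-5|=1 + |5-10|=5 + |6-4|=2). Sum = 8. MAE = 8/3.

8/3


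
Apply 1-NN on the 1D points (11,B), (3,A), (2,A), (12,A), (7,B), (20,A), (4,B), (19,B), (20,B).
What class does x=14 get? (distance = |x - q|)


Distances: |11-14|=3, |3-14|=11, |2-14|=12, |12-14|=2, |7-14|=7, |20-14|=6, |4-14|=10, |19-14|=5, |20-14|=6. 1 nearest: (12,A). Counts: {'A': 1}. Majority class: A.

A


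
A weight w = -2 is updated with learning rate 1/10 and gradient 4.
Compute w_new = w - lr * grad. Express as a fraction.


w_new = -2 - 1/10 * 4 = -2 - 2/5 = -12/5.

-12/5


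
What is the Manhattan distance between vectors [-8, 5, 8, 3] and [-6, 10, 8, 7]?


d = sum of absolute differences: |-8--6|=2 + |5-10|=5 + |8-8|=0 + |3-7|=4 = 11.

11


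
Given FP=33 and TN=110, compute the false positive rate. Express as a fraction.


FPR = FP / (FP + TN) = 33 / 143 = 3/13.

3/13


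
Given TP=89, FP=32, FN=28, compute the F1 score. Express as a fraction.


Precision = 89/121 = 89/121. Recall = 89/117 = 89/117. F1 = 2*P*R/(P+R) = 89/119.

89/119


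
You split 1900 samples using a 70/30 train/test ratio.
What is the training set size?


Test set = 1900 * 30% = 570. Training set = 1900 - 570 = 1330.

1330


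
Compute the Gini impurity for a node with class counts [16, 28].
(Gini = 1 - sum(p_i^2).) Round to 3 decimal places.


Total = 44. Proportions: 16/44, 28/44. sum(p_i^2) = 0.5372. Gini = 1 - 0.5372 = 0.4628, which rounds to 0.463.

0.463


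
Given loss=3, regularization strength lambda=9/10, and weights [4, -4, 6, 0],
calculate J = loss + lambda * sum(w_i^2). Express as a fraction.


L2 sq norm = sum(w^2) = 68. J = 3 + 9/10 * 68 = 321/5.

321/5


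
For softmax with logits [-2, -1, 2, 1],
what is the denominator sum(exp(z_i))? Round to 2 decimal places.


Denom = e^-2=0.1353 + e^-1=0.3679 + e^2=7.3891 + e^1=2.7183. Sum = 10.6106, which rounds to 10.61.

10.61


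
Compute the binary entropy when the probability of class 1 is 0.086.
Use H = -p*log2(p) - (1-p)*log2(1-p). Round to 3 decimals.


H = -0.086*log2(0.086) - 0.914*log2(0.914) = 0.423.

0.423


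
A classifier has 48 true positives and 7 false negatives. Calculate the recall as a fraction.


Recall = TP / (TP + FN) = 48 / 55 = 48/55.

48/55


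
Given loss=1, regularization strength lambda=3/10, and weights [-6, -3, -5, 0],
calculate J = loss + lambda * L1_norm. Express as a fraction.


L1 norm = sum(|w|) = 14. J = 1 + 3/10 * 14 = 26/5.

26/5


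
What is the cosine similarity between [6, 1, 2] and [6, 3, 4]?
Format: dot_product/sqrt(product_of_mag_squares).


dot = 47. |a|^2 = 41, |b|^2 = 61. cos = 47/sqrt(2501).

47/sqrt(2501)


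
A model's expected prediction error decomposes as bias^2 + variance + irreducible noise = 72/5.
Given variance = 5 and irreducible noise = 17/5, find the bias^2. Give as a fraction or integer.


Total error = bias^2 + variance + irreducible noise. So bias^2 = 72/5 - 5 - 17/5 = 6.

6


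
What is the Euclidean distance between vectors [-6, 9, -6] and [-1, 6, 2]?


d = sqrt(sum of squared differences). (-6--1)^2=25, (9-6)^2=9, (-6-2)^2=64. Sum = 98.

sqrt(98)


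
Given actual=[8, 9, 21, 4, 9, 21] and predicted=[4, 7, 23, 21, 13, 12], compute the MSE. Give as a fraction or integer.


MSE = (1/6) * ((8-4)^2=16 + (9-7)^2=4 + (21-23)^2=4 + (4-21)^2=289 + (9-13)^2=16 + (21-12)^2=81). Sum = 410. MSE = 205/3.

205/3


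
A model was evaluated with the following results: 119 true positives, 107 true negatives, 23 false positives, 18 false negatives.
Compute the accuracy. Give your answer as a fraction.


Accuracy = (TP + TN) / (TP + TN + FP + FN) = (119 + 107) / 267 = 226/267.

226/267


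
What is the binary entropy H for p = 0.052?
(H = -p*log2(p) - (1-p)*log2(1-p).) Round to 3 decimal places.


H = -0.052*log2(0.052) - 0.948*log2(0.948) = 0.295.

0.295
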